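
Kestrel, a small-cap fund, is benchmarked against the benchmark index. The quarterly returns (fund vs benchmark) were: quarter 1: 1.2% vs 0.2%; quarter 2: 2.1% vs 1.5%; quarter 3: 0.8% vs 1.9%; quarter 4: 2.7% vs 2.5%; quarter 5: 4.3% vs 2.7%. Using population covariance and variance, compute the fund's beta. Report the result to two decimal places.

r̄p = 2.2200%,  r̄m = 1.7600%
Cov = Σ(rp − r̄p)(rm − r̄m) / 5 = 0.7468
Var(rm) = Σ(rm − r̄m)² / 5 = 0.7904
β = Cov / Var = 0.7468 / 0.7904 = 0.9448

0.94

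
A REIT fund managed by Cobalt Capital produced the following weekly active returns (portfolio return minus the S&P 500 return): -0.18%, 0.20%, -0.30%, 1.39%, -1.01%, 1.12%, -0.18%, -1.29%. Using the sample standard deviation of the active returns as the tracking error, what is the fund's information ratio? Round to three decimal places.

r̄ = (-0.18 + 0.2 − 0.3 + 1.39 − 1.01 + 1.12 − 0.18 − 1.29) / 8 = -0.250 / 8 = -0.0313%
Sample σ = √[Σ(r − r̄)² / 7] = √[6.0577 / 7] = √0.8654 = 0.9303%
IR = r̄ / tracking error = -0.0313 / 0.9303 = -0.0336

-0.034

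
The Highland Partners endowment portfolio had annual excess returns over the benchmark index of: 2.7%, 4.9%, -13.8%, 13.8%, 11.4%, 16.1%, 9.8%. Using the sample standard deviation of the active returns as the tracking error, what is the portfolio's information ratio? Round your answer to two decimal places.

0.64

r̄ = (2.7 + 4.9 − 13.8 + 13.8 + 11.4 + 16.1 + 9.8) / 7 = 44.90 / 7 = 6.4143%
Sample σ = √[Σ(r − r̄)² / 6] = √[609.3886 / 6] = √101.5648 = 10.0779%
IR = r̄ / tracking error = 6.4143 / 10.0779 = 0.6365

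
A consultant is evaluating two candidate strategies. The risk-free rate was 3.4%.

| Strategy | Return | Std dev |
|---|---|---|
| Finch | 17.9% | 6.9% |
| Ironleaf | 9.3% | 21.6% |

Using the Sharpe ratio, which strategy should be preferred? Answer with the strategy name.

Finch

Finch: Sharpe ratio = (17.9% − 3.4%) / 6.9% = 2.101
Ironleaf: Sharpe ratio = (9.3% − 3.4%) / 21.6% = 0.273
Highest: Finch (2.101).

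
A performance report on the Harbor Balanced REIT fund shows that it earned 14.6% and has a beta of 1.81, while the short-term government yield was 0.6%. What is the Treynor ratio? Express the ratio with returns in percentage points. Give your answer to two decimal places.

7.73

Treynor = (Rp − Rf) / β = (14.6% − 0.6%) / 1.81 = 14.00 / 1.81 = 7.7348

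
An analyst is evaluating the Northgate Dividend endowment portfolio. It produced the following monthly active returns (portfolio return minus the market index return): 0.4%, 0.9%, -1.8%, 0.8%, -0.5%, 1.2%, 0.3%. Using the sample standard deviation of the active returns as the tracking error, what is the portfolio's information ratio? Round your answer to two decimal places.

0.18

μ = (0.4 + 0.9 − 1.8 + 0.8 − 0.5 + 1.2 + 0.3) / 7 = 0.1857%
Sample std dev = √[6.3886 / 6] = 1.0319%
IR = μ / tracking error = 0.1857 / 1.0319 = 0.1800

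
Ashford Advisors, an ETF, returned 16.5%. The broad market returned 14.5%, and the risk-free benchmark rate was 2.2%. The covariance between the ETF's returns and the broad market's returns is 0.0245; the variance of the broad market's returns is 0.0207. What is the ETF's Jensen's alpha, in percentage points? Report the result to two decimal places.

-0.26

β = Cov / Var = 0.0245 / 0.0207 = 1.1836
E[R] = Rf + β(Rm − Rf) = 2.2% + 1.1836 × (14.5% − 2.2%) = 16.7583%
α = Rp − E[R] = 16.5% − 16.7583% = -0.2583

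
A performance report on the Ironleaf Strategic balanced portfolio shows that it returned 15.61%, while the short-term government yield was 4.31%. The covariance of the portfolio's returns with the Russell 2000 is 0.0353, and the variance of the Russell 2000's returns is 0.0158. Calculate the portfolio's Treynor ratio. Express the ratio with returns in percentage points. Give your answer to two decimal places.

5.06

β = Cov / Var = 0.0353 / 0.0158 = 2.2342
Treynor = (Rp − Rf) / β = (15.61% − 4.31%) / 2.2342 = 11.30 / 2.2342 = 5.0577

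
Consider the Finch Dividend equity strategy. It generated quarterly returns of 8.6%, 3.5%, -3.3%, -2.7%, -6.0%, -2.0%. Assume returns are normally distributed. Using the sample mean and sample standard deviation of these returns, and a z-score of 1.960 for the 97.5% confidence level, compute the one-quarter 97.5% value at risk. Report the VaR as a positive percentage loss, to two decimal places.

Mean return r̄ = -1.90 / 6 = -0.3167%
Sample σ = √[Σ(r − r̄)² / 5] = √[143.7883 / 5] = √28.7577 = 5.3626%
VaR = −(r̄ − z·σ) = −(-0.3167 − 1.960 × 5.3626) = −(-10.8274) = 10.8274%

10.83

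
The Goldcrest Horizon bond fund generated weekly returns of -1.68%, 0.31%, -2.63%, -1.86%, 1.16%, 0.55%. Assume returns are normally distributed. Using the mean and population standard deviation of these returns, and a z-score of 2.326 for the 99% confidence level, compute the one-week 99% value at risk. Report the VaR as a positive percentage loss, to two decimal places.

r̄ = (-1.68 + 0.31 − 2.63 − 1.86 + 1.16 + 0.55) / 6 = -0.6917%
Σ(r − r̄)² = (-1.68 − (-0.6917))² + (0.31 − (-0.6917))² + (-2.63 − (-0.6917))² + … = 12.0727
σ = √[12.0727 / 6] = 1.4185%
VaR = −(r̄ − z·σ) = −(-0.6917 − 2.326 × 1.4185) = −(-3.9911) = 3.9911%

3.99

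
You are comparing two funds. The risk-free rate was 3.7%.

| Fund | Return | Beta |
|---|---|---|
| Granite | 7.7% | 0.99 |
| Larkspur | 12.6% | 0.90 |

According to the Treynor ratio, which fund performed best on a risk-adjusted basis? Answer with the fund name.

Larkspur

Granite: Treynor = (7.7% − 3.7%) / 0.99 = 4.040
Larkspur: Treynor = (12.6% − 3.7%) / 0.90 = 9.889
Highest: Larkspur (9.889).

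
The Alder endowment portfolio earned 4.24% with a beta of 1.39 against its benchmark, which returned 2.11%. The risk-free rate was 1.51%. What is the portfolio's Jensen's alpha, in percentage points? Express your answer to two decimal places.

1.90

CAPM expected return = Rf + β(Rm − Rf) = 1.51% + 1.39 × (2.11% − 1.51%) = 1.51 + 1.39 × 0.60 = 2.3440%
Jensen's α = Rp − E[R] = 4.24% − 2.3440% = 1.8960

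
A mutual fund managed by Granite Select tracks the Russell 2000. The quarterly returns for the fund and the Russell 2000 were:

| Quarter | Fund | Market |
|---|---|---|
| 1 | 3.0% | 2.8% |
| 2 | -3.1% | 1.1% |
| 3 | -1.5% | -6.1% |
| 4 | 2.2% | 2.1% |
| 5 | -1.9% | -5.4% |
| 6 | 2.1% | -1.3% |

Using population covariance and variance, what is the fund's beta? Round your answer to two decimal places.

0.37

r̄p = 0.1333%,  r̄m = -1.1333%
Cov = Σ(rp − r̄p)(rm − r̄m) / 6 = 4.5328
Var(rm) = Σ(rm − r̄m)² / 6 = 12.3022
β = Cov / Var = 4.5328 / 12.3022 = 0.3685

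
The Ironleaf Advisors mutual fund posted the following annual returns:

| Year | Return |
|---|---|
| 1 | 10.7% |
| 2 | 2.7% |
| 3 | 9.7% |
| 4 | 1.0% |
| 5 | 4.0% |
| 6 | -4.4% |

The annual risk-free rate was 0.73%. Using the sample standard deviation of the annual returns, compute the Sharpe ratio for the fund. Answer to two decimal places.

0.57

r̄ = (10.7 + 2.7 + 9.7 + 1 + 4 − 4.4) / 6 = 3.9500%
Sample std dev = √[158.6150 / 5] = 5.6323%
Sharpe = (r̄ − rf) / σ = (3.9500 − 0.73) / 5.6323 = 3.2200 / 5.6323 = 0.5717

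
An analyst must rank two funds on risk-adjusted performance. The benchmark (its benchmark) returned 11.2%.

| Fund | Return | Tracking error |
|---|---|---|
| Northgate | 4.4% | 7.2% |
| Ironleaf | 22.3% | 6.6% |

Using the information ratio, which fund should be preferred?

Northgate: IR = (4.4% − 11.2%) / 7.2% = -0.944
Ironleaf: IR = (22.3% − 11.2%) / 6.6% = 1.682
Highest: Ironleaf (1.682).

Ironleaf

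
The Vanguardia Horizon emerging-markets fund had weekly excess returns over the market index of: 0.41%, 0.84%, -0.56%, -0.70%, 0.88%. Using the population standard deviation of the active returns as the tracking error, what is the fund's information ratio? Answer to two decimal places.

0.26

Mean return r̄ = 0.870 / 5 = 0.1740%
Population σ = √[Σ(r − r̄)² / 5] = √[2.3003 / 5] = √0.4601 = 0.6783%
IR = r̄ / tracking error = 0.1740 / 0.6783 = 0.2565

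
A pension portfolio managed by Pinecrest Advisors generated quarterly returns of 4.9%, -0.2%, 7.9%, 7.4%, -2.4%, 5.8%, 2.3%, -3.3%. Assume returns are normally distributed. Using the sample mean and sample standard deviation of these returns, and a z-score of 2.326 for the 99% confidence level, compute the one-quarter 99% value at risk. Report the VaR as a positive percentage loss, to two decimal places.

7.38

Mean return μ = 22.40 / 8 = 2.8000%
Sample std dev = √[134.0800 / 7] = 4.3766%
VaR = −(μ − z·σ) = −(2.8000 − 2.326 × 4.3766) = −(-7.3800) = 7.3800%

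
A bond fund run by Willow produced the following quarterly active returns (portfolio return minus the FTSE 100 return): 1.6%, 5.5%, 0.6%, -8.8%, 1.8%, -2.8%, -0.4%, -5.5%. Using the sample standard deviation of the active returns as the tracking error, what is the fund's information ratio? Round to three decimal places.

-0.220

μ = (1.6 + 5.5 + 0.6 − 8.8 + 1.8 − 2.8 − 0.4 − 5.5) / 8 = -1.0000%
Sample σ = √[Σ(r − μ)² / 7] = √[144.1000 / 7] = √20.5857 = 4.5371%
IR = μ / tracking error = -1.0000 / 4.5371 = -0.2204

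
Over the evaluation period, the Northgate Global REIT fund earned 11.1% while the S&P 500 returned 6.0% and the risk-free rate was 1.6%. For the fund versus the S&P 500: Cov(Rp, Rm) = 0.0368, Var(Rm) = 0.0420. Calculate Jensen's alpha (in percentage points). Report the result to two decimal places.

β = Cov / Var = 0.0368 / 0.0420 = 0.8762
E[R] = Rf + β(Rm − Rf) = 1.6% + 0.8762 × (6.0% − 1.6%) = 5.4553%
α = Rp − E[R] = 11.1% − 5.4553% = 5.6447

5.64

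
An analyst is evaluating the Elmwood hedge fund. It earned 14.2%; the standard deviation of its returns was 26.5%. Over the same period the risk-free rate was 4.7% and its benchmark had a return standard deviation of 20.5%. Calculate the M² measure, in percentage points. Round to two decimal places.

12.05

Sharpe = (Rp − Rf) / σp = (14.2% − 4.7%) / 26.5% = 0.3585
M² = Rf + Sharpe × σm = 4.7% + 0.3585 × 20.5% = 12.0493%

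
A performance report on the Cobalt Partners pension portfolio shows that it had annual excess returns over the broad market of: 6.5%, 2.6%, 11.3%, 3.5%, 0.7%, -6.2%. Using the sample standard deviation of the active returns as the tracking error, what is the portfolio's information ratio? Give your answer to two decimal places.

0.52

Mean return μ = 18.40 / 6 = 3.0667%
Sample std dev = √[171.4533 / 5] = 5.8558%
IR = μ / tracking error = 3.0667 / 5.8558 = 0.5237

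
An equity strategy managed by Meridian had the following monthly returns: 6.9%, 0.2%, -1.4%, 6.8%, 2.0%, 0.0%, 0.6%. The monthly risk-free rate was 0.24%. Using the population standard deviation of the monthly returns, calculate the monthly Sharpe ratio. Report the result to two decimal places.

0.62

μ = (6.9 + 0.2 − 1.4 + 6.8 + 2 + 0 + 0.6) / 7 = 2.1571%
Σ(r − μ)² = 67.6371; population σ = √(67.6371/7) = 3.1084%
Sharpe = (μ − rf) / σ = (2.1571 − 0.24) / 3.1084 = 1.9171 / 3.1084 = 0.6167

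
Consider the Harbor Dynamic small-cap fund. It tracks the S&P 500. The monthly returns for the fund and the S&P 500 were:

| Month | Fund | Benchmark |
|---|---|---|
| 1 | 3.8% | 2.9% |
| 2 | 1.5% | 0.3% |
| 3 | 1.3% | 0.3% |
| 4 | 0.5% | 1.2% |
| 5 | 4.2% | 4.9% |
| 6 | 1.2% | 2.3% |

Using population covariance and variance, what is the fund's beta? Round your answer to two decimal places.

r̄p = 2.0833%,  r̄m = 1.9833%
Cov = Σ(rp − r̄p)(rm − r̄m) / 6 = 1.8347
Var(rm) = Σ(rm − r̄m)² / 6 = 2.6214
β = Cov / Var = 1.8347 / 2.6214 = 0.6999

0.70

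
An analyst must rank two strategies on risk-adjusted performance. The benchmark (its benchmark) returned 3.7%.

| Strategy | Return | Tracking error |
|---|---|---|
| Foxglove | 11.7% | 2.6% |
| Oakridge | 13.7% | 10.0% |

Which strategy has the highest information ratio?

Foxglove: IR = (11.7% − 3.7%) / 2.6% = 3.077
Oakridge: IR = (13.7% − 3.7%) / 10.0% = 1.000
Highest: Foxglove (3.077).

Foxglove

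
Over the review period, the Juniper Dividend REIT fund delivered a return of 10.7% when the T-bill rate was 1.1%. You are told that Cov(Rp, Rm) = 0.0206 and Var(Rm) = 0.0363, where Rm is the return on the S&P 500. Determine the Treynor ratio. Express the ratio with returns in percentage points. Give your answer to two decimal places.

16.92

β = Cov / Var = 0.0206 / 0.0363 = 0.5675
Treynor = (Rp − Rf) / β = (10.7% − 1.1%) / 0.5675 = 9.60 / 0.5675 = 16.9163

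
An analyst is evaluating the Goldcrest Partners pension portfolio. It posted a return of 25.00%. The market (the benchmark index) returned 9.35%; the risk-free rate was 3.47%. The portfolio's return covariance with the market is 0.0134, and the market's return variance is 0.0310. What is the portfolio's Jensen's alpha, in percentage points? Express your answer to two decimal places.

β = Cov / Var = 0.0134 / 0.0310 = 0.4323
E[R] = Rf + β(Rm − Rf) = 3.47% + 0.4323 × (9.35% − 3.47%) = 6.0119%
α = Rp − E[R] = 25.00% − 6.0119% = 18.9881

18.99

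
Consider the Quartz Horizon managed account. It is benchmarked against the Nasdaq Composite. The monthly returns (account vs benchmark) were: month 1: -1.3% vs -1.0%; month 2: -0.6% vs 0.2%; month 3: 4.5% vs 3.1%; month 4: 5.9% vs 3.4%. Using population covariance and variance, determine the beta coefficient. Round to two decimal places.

1.64

r̄p = 2.1250%,  r̄m = 1.4250%
Cov = Σ(rp − r̄p)(rm − r̄m) / 4 = 5.7694
Var(rm) = Σ(rm − r̄m)² / 4 = 3.5219
β = Cov / Var = 5.7694 / 3.5219 = 1.6381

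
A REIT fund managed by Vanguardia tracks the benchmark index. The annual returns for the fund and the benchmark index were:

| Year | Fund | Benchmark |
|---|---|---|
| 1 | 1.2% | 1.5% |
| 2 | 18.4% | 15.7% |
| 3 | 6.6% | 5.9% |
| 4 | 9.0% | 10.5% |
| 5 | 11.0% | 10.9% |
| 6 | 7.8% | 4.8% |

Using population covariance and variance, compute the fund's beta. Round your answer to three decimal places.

r̄p = 9.0000%,  r̄m = 8.2167%
Cov = Σ(rp − r̄p)(rm − r̄m) / 6 = 22.9600
Var(rm) = Σ(rm − r̄m)² / 6 = 21.7614
β = Cov / Var = 22.9600 / 21.7614 = 1.0551

1.055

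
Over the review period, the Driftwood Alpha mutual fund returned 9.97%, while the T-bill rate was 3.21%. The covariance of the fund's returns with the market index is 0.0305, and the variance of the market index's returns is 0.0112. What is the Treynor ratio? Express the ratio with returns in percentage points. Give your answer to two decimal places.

2.48

β = Cov / Var = 0.0305 / 0.0112 = 2.7232
Treynor = (Rp − Rf) / β = (9.97% − 3.21%) / 2.7232 = 6.76 / 2.7232 = 2.4824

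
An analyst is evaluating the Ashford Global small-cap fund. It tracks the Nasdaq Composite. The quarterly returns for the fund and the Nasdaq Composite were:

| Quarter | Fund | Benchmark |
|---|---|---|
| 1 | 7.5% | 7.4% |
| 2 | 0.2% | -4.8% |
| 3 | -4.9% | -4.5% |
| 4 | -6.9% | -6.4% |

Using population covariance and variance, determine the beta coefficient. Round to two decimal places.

r̄p = -1.0250%,  r̄m = -2.0750%
Cov = Σ(rp − r̄p)(rm − r̄m) / 4 = 28.0606
Var(rm) = Σ(rm − r̄m)² / 4 = 30.4469
β = Cov / Var = 28.0606 / 30.4469 = 0.9216

0.92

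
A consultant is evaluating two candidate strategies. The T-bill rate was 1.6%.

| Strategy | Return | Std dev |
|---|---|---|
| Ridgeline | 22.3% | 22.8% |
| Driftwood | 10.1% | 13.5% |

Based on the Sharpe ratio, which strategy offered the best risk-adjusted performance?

Ridgeline: Sharpe ratio = (22.3% − 1.6%) / 22.8% = 0.908
Driftwood: Sharpe ratio = (10.1% − 1.6%) / 13.5% = 0.630
Highest: Ridgeline (0.908).

Ridgeline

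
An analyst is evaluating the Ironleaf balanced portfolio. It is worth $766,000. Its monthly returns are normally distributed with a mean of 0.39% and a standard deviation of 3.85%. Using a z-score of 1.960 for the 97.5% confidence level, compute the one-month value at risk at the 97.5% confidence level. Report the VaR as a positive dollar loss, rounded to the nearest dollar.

$54,815

Return at the 97.5% tail: μ − z·σ = 0.39% − 1.960 × 3.85% = 0.39 − 7.5460 = -7.1560%
VaR = −(-7.1560%) × $766,000 = 7.1560% × $766,000 = $54,815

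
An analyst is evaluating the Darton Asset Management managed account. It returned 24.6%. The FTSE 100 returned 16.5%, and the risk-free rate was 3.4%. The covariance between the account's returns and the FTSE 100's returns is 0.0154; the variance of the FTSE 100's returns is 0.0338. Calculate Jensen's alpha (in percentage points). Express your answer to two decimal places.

15.23

β = Cov / Var = 0.0154 / 0.0338 = 0.4556
E[R] = Rf + β(Rm − Rf) = 3.4% + 0.4556 × (16.5% − 3.4%) = 9.3684%
α = Rp − E[R] = 24.6% − 9.3684% = 15.2316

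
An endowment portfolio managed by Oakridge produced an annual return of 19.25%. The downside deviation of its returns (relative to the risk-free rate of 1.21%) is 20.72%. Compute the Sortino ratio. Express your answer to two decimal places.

0.87

Sortino = (Rp − Rf) / σd = (19.25% − 1.21%) / 20.72% = 18.04% / 20.72% = 0.8707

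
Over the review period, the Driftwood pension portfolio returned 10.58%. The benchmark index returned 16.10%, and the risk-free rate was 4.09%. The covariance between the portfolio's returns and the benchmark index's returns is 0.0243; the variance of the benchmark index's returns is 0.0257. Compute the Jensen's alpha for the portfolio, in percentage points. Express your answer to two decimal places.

-4.87

β = Cov / Var = 0.0243 / 0.0257 = 0.9455
E[R] = Rf + β(Rm − Rf) = 4.09% + 0.9455 × (16.10% − 4.09%) = 15.4455%
α = Rp − E[R] = 10.58% − 15.4455% = -4.8655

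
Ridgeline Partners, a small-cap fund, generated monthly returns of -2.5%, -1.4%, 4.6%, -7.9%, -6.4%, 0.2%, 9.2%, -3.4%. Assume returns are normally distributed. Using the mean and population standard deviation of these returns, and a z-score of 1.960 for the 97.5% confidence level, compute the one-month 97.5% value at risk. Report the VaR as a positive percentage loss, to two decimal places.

μ = (-2.5 − 1.4 + 4.6 − 7.9 − 6.4 + 0.2 + 9.2 − 3.4) / 8 = -0.9500%
Σ(r − μ)² = (-2.5 − (-0.9500))² + (-1.4 − (-0.9500))² + … = 221.7600
σ = √[221.7600 / 8] = 5.2650%
VaR = −(μ − z·σ) = −(-0.9500 − 1.960 × 5.2650) = −(-11.2694) = 11.2694%

11.27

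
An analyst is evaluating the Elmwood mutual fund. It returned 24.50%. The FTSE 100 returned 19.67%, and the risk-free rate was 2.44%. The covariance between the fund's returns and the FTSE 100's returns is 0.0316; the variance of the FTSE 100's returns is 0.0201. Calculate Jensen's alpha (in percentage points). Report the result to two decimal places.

β = Cov / Var = 0.0316 / 0.0201 = 1.5721
E[R] = Rf + β(Rm − Rf) = 2.44% + 1.5721 × (19.67% − 2.44%) = 29.5273%
α = Rp − E[R] = 24.50% − 29.5273% = -5.0273

-5.03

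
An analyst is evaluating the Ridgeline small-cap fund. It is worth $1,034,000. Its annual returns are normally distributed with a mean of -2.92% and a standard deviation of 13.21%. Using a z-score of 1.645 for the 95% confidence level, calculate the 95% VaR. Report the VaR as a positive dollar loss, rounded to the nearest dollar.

Return at the 95% tail: μ − z·σ = -2.92% − 1.645 × 13.21% = -2.92 − 21.73045 = -24.65045%
VaR = −(-24.65045%) × $1,034,000 = 24.65045% × $1,034,000 = $254,886

$254,886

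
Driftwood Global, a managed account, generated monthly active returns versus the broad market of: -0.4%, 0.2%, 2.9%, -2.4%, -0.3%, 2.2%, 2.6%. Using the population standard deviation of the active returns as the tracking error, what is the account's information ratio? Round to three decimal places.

r̄ = (-0.4 + 0.2 + 2.9 − 2.4 − 0.3 + 2.2 + 2.6) / 7 = 4.80 / 7 = 0.6857%
Σ(r − r̄)² = 22.7686; population σ = √(22.7686/7) = 1.8035%
IR = r̄ / tracking error = 0.6857 / 1.8035 = 0.3802

0.380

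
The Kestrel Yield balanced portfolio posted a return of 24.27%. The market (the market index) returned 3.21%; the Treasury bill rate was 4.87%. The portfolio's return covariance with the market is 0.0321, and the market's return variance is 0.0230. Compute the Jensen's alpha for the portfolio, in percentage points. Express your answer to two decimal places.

21.72

β = Cov / Var = 0.0321 / 0.0230 = 1.3957
E[R] = Rf + β(Rm − Rf) = 4.87% + 1.3957 × (3.21% − 4.87%) = 2.5531%
α = Rp − E[R] = 24.27% − 2.5531% = 21.7169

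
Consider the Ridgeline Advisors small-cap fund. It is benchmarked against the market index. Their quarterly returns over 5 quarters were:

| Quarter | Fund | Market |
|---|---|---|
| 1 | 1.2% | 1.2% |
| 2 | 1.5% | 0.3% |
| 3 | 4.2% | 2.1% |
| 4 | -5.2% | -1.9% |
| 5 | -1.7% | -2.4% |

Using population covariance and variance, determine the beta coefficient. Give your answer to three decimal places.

1.622

r̄p = 0.0000%,  r̄m = -0.1400%
Cov = Σ(rp − r̄p)(rm − r̄m) / 5 = 4.9340
Var(rm) = Σ(rm − r̄m)² / 5 = 3.0424
β = Cov / Var = 4.9340 / 3.0424 = 1.6217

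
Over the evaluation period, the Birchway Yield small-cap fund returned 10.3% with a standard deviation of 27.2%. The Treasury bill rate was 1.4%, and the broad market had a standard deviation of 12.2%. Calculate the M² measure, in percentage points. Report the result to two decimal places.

5.39

Sharpe = (Rp − Rf) / σp = (10.3% − 1.4%) / 27.2% = 0.3272
M² = Rf + Sharpe × σm = 1.4% + 0.3272 × 12.2% = 5.3918%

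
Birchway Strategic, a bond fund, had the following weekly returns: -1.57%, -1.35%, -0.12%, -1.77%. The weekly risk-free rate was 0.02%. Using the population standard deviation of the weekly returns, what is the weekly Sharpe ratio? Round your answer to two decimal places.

-1.90

r̄ = (-1.57 − 1.35 − 0.12 − 1.77) / 4 = -4.810 / 4 = -1.2025%
Population std dev = √[1.6507 / 4] = 0.6424%
Sharpe = (r̄ − rf) / σ = (-1.2025 − 0.02) / 0.6424 = -1.2225 / 0.6424 = -1.9030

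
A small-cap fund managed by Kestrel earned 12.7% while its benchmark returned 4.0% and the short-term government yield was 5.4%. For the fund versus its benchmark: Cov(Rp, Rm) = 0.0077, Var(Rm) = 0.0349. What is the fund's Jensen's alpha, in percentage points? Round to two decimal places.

7.61

β = Cov / Var = 0.0077 / 0.0349 = 0.2206
E[R] = Rf + β(Rm − Rf) = 5.4% + 0.2206 × (4.0% − 5.4%) = 5.0912%
α = Rp − E[R] = 12.7% − 5.0912% = 7.6088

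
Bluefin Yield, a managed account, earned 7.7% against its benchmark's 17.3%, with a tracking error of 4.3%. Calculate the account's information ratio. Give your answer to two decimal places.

-2.23

IR = (Rp − Rb) / TE = (7.7% − 17.3%) / 4.3% = -9.60% / 4.3% = -2.2326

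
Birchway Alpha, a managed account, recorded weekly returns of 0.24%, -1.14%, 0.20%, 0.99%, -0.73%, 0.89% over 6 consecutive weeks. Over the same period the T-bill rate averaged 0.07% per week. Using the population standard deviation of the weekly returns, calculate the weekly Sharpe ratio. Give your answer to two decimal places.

Mean return r̄ = 0.450 / 6 = 0.0750%
Population std dev = √[3.6686 / 6] = 0.7819%
Sharpe = (r̄ − rf) / σ = (0.0750 − 0.07) / 0.7819 = 0.0050 / 0.7819 = 0.0064

0.01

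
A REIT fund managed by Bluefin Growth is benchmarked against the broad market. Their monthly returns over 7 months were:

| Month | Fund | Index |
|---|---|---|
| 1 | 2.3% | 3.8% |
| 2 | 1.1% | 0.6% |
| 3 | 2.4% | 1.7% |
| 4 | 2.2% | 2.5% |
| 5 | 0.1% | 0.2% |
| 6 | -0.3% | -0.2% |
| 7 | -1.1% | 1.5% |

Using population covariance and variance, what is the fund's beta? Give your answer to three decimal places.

0.662

r̄p = 0.9571%,  r̄m = 1.4429%
Cov = Σ(rp − r̄p)(rm − r̄m) / 7 = 1.1061
Var(rm) = Σ(rm − r̄m)² / 7 = 1.6710
β = Cov / Var = 1.1061 / 1.6710 = 0.6619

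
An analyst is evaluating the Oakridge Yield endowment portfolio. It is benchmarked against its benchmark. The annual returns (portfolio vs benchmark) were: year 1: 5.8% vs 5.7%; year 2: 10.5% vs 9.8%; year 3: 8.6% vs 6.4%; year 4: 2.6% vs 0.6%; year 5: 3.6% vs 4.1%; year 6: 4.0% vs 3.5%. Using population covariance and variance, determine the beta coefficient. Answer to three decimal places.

r̄p = 5.8500%,  r̄m = 5.0167%
Cov = Σ(rp − r̄p)(rm − r̄m) / 6 = 7.5392
Var(rm) = Σ(rm − r̄m)² / 6 = 7.9847
β = Cov / Var = 7.5392 / 7.9847 = 0.9442

0.944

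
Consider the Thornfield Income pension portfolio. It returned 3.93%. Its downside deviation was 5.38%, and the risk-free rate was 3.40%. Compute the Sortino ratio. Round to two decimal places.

0.10

Sortino = (Rp − Rf) / σd = (3.93% − 3.40%) / 5.38% = 0.53% / 5.38% = 0.0985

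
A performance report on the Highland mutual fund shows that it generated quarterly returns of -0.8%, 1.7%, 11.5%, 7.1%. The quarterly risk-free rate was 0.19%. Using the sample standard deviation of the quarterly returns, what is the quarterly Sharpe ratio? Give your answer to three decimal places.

0.850

r̄ = (-0.8 + 1.7 + 11.5 + 7.1) / 4 = 19.50 / 4 = 4.8750%
Sample σ = √[Σ(r − r̄)² / 3] = √[91.1275 / 3] = √30.3758 = 5.5114%
Sharpe = (r̄ − rf) / σ = (4.8750 − 0.19) / 5.5114 = 4.6850 / 5.5114 = 0.8501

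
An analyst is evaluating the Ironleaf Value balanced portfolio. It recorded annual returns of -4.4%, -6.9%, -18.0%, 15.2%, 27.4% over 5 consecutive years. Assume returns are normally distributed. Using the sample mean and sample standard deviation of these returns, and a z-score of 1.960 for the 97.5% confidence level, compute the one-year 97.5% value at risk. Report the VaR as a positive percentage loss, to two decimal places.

μ = (-4.4 − 6.9 − 18 + 15.2 + 27.4) / 5 = 2.6600%
Σ(r − μ)² = (-4.4 − 2.6600)² + (-6.9 − 2.6600)² + (-18 − 2.6600)² + … = 1337.3920
σ = √[1337.3920 / 4] = 18.2852%
VaR = −(μ − z·σ) = −(2.6600 − 1.960 × 18.2852) = −(-33.1790) = 33.1790%

33.18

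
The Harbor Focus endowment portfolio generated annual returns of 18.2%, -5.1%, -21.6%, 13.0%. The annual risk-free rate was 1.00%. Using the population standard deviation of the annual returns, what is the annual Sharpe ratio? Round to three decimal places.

Mean return r̄ = 4.50 / 4 = 1.1250%
Σ(r − r̄)² = 987.7475; population σ = √(987.7475/4) = 15.7142%
Sharpe = (r̄ − rf) / σ = (1.1250 − 1) / 15.7142 = 0.1250 / 15.7142 = 0.0080

0.008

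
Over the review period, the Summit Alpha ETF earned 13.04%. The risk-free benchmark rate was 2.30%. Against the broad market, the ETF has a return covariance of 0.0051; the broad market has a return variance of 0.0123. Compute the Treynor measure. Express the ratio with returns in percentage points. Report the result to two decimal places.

25.90

β = Cov / Var = 0.0051 / 0.0123 = 0.4146
Treynor = (Rp − Rf) / β = (13.04% − 2.30%) / 0.4146 = 10.74 / 0.4146 = 25.9045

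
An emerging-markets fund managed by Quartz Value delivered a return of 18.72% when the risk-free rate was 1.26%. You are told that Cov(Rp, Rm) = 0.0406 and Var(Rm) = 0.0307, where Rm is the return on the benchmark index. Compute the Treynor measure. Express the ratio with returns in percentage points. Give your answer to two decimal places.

13.20

β = Cov / Var = 0.0406 / 0.0307 = 1.3225
Treynor = (Rp − Rf) / β = (18.72% − 1.26%) / 1.3225 = 17.46 / 1.3225 = 13.2023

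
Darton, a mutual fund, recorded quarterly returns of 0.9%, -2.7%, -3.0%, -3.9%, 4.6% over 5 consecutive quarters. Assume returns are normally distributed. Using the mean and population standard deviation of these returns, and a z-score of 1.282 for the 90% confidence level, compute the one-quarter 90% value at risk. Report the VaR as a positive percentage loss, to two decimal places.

r̄ = (0.9 − 2.7 − 3 − 3.9 + 4.6) / 5 = -0.8200%
Population std dev = √[50.1080 / 5] = 3.1657%
VaR = −(r̄ − z·σ) = −(-0.8200 − 1.282 × 3.1657) = −(-4.8784) = 4.8784%

4.88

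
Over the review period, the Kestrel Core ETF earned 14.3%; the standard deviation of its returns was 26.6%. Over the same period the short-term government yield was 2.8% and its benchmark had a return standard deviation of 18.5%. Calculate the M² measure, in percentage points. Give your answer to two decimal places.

10.80

Sharpe = (Rp − Rf) / σp = (14.3% − 2.8%) / 26.6% = 0.4323
M² = Rf + Sharpe × σm = 2.8% + 0.4323 × 18.5% = 10.7976%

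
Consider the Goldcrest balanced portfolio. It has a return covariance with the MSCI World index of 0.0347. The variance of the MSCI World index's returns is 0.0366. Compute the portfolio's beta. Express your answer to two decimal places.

0.95

β = Cov(Rp, Rm) / Var(Rm) = 0.0347 / 0.0366 = 0.9481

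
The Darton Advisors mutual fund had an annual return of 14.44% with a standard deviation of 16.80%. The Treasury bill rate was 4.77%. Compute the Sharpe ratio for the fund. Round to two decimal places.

0.58

Sharpe = (Rp − Rf) / σp = (14.44% − 4.77%) / 16.80% = 9.67% / 16.80% = 0.5756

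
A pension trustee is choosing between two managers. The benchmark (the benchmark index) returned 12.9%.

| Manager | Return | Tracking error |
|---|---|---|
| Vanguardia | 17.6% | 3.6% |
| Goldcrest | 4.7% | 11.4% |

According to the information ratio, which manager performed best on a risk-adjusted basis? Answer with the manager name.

Vanguardia

Vanguardia: IR = (17.6% − 12.9%) / 3.6% = 1.306
Goldcrest: IR = (4.7% − 12.9%) / 11.4% = -0.719
Highest: Vanguardia (1.306).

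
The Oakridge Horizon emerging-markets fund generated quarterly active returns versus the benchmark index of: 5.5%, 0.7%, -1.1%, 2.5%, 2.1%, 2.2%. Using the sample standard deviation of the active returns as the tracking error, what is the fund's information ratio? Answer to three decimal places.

Mean return r̄ = 11.90 / 6 = 1.9833%
Sample std dev = √[23.8483 / 5] = 2.1840%
IR = r̄ / tracking error = 1.9833 / 2.1840 = 0.9081

0.908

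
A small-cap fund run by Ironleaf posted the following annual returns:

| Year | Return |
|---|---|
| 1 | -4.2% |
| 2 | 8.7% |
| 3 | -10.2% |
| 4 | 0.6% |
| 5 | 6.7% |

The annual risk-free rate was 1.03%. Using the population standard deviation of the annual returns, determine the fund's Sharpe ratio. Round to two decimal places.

-0.10

r̄ = (-4.2 + 8.7 − 10.2 + 0.6 + 6.7) / 5 = 0.3200%
Σ(r − r̄)² = (-4.2 − 0.3200)² + (8.7 − 0.3200)² + … = 242.1080
population σ = √(242.1080 / 5) = √48.4216 = 6.9586%
Sharpe = (r̄ − rf) / σ = (0.3200 − 1.03) / 6.9586 = -0.7100 / 6.9586 = -0.1020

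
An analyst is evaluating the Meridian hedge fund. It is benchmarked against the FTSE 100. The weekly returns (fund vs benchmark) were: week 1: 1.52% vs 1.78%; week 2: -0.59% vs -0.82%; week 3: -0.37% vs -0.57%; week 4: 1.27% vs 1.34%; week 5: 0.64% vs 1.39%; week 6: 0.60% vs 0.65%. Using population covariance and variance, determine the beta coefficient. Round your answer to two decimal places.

r̄p = 0.5117%,  r̄m = 0.6283%
Cov = Σ(rp − r̄p)(rm − r̄m) / 6 = 0.7421
Var(rm) = Σ(rm − r̄m)² / 6 = 0.9912
β = Cov / Var = 0.7421 / 0.9912 = 0.7487

0.75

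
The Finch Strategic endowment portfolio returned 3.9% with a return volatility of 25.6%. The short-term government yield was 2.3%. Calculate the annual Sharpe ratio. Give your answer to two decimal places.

Sharpe = (Rp − Rf) / σp = (3.9% − 2.3%) / 25.6% = 1.60% / 25.6% = 0.0625

0.06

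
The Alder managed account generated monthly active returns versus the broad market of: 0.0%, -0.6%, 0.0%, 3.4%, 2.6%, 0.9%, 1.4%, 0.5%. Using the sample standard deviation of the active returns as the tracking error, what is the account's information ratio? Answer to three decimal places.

0.744

r̄ = (0 − 0.6 + 0 + 3.4 + 2.6 + 0.9 + 1.4 + 0.5) / 8 = 1.0250%
Σ(r − r̄)² = 13.2950; sample σ = √(13.2950/7) = 1.3781%
IR = r̄ / tracking error = 1.0250 / 1.3781 = 0.7438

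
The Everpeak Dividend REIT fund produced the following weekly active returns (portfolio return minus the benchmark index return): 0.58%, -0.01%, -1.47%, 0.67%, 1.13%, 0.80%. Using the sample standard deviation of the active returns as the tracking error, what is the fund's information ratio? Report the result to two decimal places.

Mean return r̄ = 1.700 / 6 = 0.2833%
Sample std dev = √[4.3815 / 5] = 0.9361%
IR = r̄ / tracking error = 0.2833 / 0.9361 = 0.3026

0.30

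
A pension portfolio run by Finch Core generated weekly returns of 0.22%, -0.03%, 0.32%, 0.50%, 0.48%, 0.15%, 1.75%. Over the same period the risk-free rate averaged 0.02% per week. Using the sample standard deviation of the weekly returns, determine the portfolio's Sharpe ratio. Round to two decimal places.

0.79

μ = (0.22 − 0.03 + 0.32 + 0.5 + 0.48 + 0.15 + 1.75) / 7 = 0.4843%
Σ(r − μ)² = 2.0754; sample σ = √(2.0754/6) = 0.5881%
Sharpe = (μ − rf) / σ = (0.4843 − 0.02) / 0.5881 = 0.4643 / 0.5881 = 0.7895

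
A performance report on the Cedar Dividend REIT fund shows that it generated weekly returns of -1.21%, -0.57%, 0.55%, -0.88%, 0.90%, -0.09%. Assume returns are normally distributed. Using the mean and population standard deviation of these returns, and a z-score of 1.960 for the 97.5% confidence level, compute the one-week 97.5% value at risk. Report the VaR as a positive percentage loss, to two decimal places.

r̄ = (-1.21 − 0.57 + 0.55 − 0.88 + 0.9 − 0.09) / 6 = -0.2167%
Population std dev = √[3.4023 / 6] = 0.7530%
VaR = −(r̄ − z·σ) = −(-0.2167 − 1.960 × 0.7530) = −(-1.6926) = 1.6926%

1.69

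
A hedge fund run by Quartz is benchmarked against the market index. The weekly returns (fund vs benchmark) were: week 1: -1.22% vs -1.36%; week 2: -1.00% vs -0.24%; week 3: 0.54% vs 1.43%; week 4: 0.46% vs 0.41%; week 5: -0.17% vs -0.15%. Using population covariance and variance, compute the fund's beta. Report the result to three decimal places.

0.703

r̄p = -0.2780%,  r̄m = 0.0180%
Cov = Σ(rp − r̄p)(rm − r̄m) / 5 = 0.5821
Var(rm) = Σ(rm − r̄m)² / 5 = 0.8282
β = Cov / Var = 0.5821 / 0.8282 = 0.7028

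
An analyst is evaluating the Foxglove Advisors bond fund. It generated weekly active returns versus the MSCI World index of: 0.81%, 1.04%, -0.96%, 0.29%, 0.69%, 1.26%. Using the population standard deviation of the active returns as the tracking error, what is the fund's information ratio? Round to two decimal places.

r̄ = (0.81 + 1.04 − 0.96 + 0.29 + 0.69 + 1.26) / 6 = 0.5217%
Σ(r − r̄)² = 3.1743; population σ = √(3.1743/6) = 0.7274%
IR = r̄ / tracking error = 0.5217 / 0.7274 = 0.7172

0.72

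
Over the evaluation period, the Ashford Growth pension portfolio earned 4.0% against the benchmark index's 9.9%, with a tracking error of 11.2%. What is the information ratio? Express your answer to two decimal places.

IR = (Rp − Rb) / TE = (4.0% − 9.9%) / 11.2% = -5.90% / 11.2% = -0.5268

-0.53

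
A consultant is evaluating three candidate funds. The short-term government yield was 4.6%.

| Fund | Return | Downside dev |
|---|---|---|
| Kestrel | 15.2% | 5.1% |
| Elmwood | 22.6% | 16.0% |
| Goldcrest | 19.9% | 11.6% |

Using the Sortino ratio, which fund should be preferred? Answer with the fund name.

Kestrel

Kestrel: Sortino ratio = (15.2% − 4.6%) / 5.1% = 2.078
Elmwood: Sortino ratio = (22.6% − 4.6%) / 16.0% = 1.125
Goldcrest: Sortino ratio = (19.9% − 4.6%) / 11.6% = 1.319
Highest: Kestrel (2.078).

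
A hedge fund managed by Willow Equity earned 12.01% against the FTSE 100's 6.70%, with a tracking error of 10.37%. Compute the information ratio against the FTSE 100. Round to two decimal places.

IR = (Rp − Rb) / TE = (12.01% − 6.70%) / 10.37% = 5.31% / 10.37% = 0.5121

0.51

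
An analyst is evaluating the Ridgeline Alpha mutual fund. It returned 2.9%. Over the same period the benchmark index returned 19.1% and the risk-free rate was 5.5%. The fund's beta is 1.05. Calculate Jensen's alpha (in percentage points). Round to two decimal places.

-16.88

CAPM expected return = Rf + β(Rm − Rf) = 5.5% + 1.05 × (19.1% − 5.5%) = 5.5 + 1.05 × 13.60 = 19.7800%
Jensen's α = Rp − E[R] = 2.9% − 19.7800% = -16.8800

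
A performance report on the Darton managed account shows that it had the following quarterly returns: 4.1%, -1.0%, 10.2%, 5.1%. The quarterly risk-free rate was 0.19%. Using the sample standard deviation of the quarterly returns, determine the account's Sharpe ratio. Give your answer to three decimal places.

0.961

Mean return r̄ = 18.40 / 4 = 4.6000%
Sample std dev = √[63.2200 / 3] = 4.5906%
Sharpe = (r̄ − rf) / σ = (4.6000 − 0.19) / 4.5906 = 4.4100 / 4.5906 = 0.9607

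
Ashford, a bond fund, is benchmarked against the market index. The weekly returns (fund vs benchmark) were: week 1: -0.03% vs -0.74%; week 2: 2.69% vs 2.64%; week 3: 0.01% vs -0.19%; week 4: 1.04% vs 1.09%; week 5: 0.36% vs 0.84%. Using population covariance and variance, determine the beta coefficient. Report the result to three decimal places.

0.823

r̄p = 0.8140%,  r̄m = 0.7280%
Cov = Σ(rp − r̄p)(rm − r̄m) / 5 = 1.1190
Var(rm) = Σ(rm − r̄m)² / 5 = 1.3594
β = Cov / Var = 1.1190 / 1.3594 = 0.8232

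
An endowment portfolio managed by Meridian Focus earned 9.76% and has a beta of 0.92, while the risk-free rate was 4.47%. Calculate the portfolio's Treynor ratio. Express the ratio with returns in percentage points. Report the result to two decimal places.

5.75

Treynor = (Rp − Rf) / β = (9.76% − 4.47%) / 0.92 = 5.29 / 0.92 = 5.7500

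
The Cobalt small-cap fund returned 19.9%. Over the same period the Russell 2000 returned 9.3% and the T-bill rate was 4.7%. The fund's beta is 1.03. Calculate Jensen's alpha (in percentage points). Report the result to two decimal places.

CAPM expected return = Rf + β(Rm − Rf) = 4.7% + 1.03 × (9.3% − 4.7%) = 4.7 + 1.03 × 4.60 = 9.4380%
Jensen's α = Rp − E[R] = 19.9% − 9.4380% = 10.4620

10.46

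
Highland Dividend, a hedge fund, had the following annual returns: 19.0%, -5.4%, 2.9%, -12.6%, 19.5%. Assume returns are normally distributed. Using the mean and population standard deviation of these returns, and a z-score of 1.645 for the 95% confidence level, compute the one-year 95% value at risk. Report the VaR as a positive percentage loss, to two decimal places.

r̄ = (19 − 5.4 + 2.9 − 12.6 + 19.5) / 5 = 23.40 / 5 = 4.6800%
Σ(r − r̄)² = 828.0680; population σ = √(828.0680/5) = 12.8691%
VaR = −(r̄ − z·σ) = −(4.6800 − 1.645 × 12.8691) = −(-16.4897) = 16.4897%

16.49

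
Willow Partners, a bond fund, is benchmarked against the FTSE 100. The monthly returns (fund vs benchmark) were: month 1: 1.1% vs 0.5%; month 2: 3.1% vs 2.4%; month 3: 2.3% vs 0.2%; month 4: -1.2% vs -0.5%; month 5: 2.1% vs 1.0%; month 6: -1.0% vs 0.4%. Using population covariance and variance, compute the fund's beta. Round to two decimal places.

1.35

r̄p = 1.0667%,  r̄m = 0.6667%
Cov = Σ(rp − r̄p)(rm − r̄m) / 6 = 1.0806
Var(rm) = Σ(rm − r̄m)² / 6 = 0.7989
β = Cov / Var = 1.0806 / 0.7989 = 1.3526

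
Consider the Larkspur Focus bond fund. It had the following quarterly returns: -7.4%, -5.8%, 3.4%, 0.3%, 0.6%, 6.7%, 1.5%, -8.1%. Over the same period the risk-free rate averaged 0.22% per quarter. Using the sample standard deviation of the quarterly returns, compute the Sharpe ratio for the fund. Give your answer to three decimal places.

Mean return μ = -8.80 / 8 = -1.1000%
Σ(r − μ)² = (-7.4 − (-1.1000))² + (-5.8 − (-1.1000))² + … = 203.4800
σ = √[203.4800 / 7] = 5.3915%
Sharpe = (μ − rf) / σ = (-1.1000 − 0.22) / 5.3915 = -1.3200 / 5.3915 = -0.2448

-0.245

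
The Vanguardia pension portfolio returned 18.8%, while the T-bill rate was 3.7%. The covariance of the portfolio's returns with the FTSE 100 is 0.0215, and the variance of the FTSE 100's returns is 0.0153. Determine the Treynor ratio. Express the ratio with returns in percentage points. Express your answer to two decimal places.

β = Cov / Var = 0.0215 / 0.0153 = 1.4052
Treynor = (Rp − Rf) / β = (18.8% − 3.7%) / 1.4052 = 15.10 / 1.4052 = 10.7458

10.75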